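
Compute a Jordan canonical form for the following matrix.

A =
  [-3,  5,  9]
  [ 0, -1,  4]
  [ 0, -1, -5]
J_3(-3)

The characteristic polynomial is
  det(x·I − A) = x^3 + 9*x^2 + 27*x + 27 = (x + 3)^3

Eigenvalues and multiplicities (the geometric multiplicity of λ is n − rank(A − λI), which equals the number of Jordan blocks for λ):
  λ = -3: algebraic multiplicity = 3, geometric multiplicity = 1

Determining the block sizes for each eigenvalue:
  λ = -3: one block (gm = 1), so the single block has size am = 3 → block sizes [3]

Assembling the blocks gives a Jordan form
J =
  [-3,  1,  0]
  [ 0, -3,  1]
  [ 0,  0, -3]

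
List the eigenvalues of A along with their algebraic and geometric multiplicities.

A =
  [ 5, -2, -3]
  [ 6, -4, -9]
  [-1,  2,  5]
λ = 2: alg = 3, geom = 1

Step 1 — factor the characteristic polynomial to read off the algebraic multiplicities:
  χ_A(x) = (x - 2)^3

Step 2 — compute geometric multiplicities via the rank-nullity identity g(λ) = n − rank(A − λI):
  rank(A − (2)·I) = 2, so dim ker(A − (2)·I) = n − 2 = 1

Summary:
  λ = 2: algebraic multiplicity = 3, geometric multiplicity = 1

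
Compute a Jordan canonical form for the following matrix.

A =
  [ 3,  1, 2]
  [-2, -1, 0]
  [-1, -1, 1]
J_3(1)

The characteristic polynomial is
  det(x·I − A) = x^3 - 3*x^2 + 3*x - 1 = (x - 1)^3

Eigenvalues and multiplicities (the geometric multiplicity of λ is n − rank(A − λI), which equals the number of Jordan blocks for λ):
  λ = 1: algebraic multiplicity = 3, geometric multiplicity = 1

Determining the block sizes for each eigenvalue:
  λ = 1: one block (gm = 1), so the single block has size am = 3 → block sizes [3]

Assembling the blocks gives a Jordan form
J =
  [1, 1, 0]
  [0, 1, 1]
  [0, 0, 1]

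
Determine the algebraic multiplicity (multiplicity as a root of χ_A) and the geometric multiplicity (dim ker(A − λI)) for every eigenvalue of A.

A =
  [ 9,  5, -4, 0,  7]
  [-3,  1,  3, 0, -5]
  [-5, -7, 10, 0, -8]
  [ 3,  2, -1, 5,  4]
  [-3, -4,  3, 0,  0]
λ = 5: alg = 5, geom = 2

Step 1 — factor the characteristic polynomial to read off the algebraic multiplicities:
  χ_A(x) = (x - 5)^5

Step 2 — compute geometric multiplicities via the rank-nullity identity g(λ) = n − rank(A − λI):
  rank(A − (5)·I) = 3, so dim ker(A − (5)·I) = n − 3 = 2

Summary:
  λ = 5: algebraic multiplicity = 5, geometric multiplicity = 2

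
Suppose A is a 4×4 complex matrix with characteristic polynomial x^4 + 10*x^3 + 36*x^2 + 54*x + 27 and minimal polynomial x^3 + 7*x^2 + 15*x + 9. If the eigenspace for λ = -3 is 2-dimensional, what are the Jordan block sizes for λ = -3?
Block sizes for λ = -3: [2, 1]

Step 1 — from the characteristic polynomial, algebraic multiplicity of λ = -3 is 3. From dim ker(A − (-3)·I) = 2, there are exactly 2 Jordan blocks for λ = -3.
Step 2 — from the minimal polynomial, the factor (x + 3)^2 tells us the largest block for λ = -3 has size 2.
Step 3 — with total size 3, 2 blocks, and largest block 2, the block sizes (in nonincreasing order) are [2, 1].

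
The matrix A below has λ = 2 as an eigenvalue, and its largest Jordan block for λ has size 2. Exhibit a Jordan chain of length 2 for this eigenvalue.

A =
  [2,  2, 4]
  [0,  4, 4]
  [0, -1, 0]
A Jordan chain for λ = 2 of length 2:
v_1 = (2, 2, -1)ᵀ
v_2 = (0, 1, 0)ᵀ

Let N = A − (2)·I. We want v_2 with N^2 v_2 = 0 but N^1 v_2 ≠ 0; then v_{j-1} := N · v_j for j = 2, …, 2.

Pick v_2 = (0, 1, 0)ᵀ.
Then v_1 = N · v_2 = (2, 2, -1)ᵀ.

Sanity check: (A − (2)·I) v_1 = (0, 0, 0)ᵀ = 0. ✓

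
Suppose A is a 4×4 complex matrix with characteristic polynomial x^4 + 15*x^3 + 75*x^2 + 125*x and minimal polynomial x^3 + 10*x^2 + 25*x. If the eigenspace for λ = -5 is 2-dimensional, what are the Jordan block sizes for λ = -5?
Block sizes for λ = -5: [2, 1]

Step 1 — from the characteristic polynomial, algebraic multiplicity of λ = -5 is 3. From dim ker(A − (-5)·I) = 2, there are exactly 2 Jordan blocks for λ = -5.
Step 2 — from the minimal polynomial, the factor (x + 5)^2 tells us the largest block for λ = -5 has size 2.
Step 3 — with total size 3, 2 blocks, and largest block 2, the block sizes (in nonincreasing order) are [2, 1].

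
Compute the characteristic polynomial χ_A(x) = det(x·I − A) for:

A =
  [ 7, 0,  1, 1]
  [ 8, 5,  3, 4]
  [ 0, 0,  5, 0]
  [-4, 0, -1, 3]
x^4 - 20*x^3 + 150*x^2 - 500*x + 625

Expanding det(x·I − A) (e.g. by cofactor expansion or by noting that A is similar to its Jordan form J, which has the same characteristic polynomial as A) gives
  χ_A(x) = x^4 - 20*x^3 + 150*x^2 - 500*x + 625
which factors as (x - 5)^4. The eigenvalues (with algebraic multiplicities) are λ = 5 with multiplicity 4.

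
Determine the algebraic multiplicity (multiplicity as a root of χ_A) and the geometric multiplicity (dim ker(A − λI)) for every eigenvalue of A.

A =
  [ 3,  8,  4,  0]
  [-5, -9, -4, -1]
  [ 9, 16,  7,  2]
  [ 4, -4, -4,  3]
λ = 1: alg = 4, geom = 2

Step 1 — factor the characteristic polynomial to read off the algebraic multiplicities:
  χ_A(x) = (x - 1)^4

Step 2 — compute geometric multiplicities via the rank-nullity identity g(λ) = n − rank(A − λI):
  rank(A − (1)·I) = 2, so dim ker(A − (1)·I) = n − 2 = 2

Summary:
  λ = 1: algebraic multiplicity = 4, geometric multiplicity = 2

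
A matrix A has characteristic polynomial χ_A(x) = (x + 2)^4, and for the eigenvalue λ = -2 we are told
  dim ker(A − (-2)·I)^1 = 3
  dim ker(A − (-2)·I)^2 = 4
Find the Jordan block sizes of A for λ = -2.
Block sizes for λ = -2: [2, 1, 1]

From the dimensions of kernels of powers, the number of Jordan blocks of size at least j is d_j − d_{j−1} where d_j = dim ker(N^j) (with d_0 = 0). Computing the differences gives [3, 1].
The number of blocks of size exactly k is (#blocks of size ≥ k) − (#blocks of size ≥ k + 1), so the partition is: 2 block(s) of size 1, 1 block(s) of size 2.
In nonincreasing order the block sizes are [2, 1, 1].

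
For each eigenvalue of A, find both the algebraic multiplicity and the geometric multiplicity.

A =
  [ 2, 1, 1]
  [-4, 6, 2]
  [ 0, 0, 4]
λ = 4: alg = 3, geom = 2

Step 1 — factor the characteristic polynomial to read off the algebraic multiplicities:
  χ_A(x) = (x - 4)^3

Step 2 — compute geometric multiplicities via the rank-nullity identity g(λ) = n − rank(A − λI):
  rank(A − (4)·I) = 1, so dim ker(A − (4)·I) = n − 1 = 2

Summary:
  λ = 4: algebraic multiplicity = 3, geometric multiplicity = 2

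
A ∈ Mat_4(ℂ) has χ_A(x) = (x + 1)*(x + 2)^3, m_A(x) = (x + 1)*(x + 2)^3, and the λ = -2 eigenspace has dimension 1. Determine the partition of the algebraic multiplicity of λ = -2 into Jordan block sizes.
Block sizes for λ = -2: [3]

Step 1 — from the characteristic polynomial, algebraic multiplicity of λ = -2 is 3. From dim ker(A − (-2)·I) = 1, there are exactly 1 Jordan blocks for λ = -2.
Step 2 — from the minimal polynomial, the factor (x + 2)^3 tells us the largest block for λ = -2 has size 3.
Step 3 — with total size 3, 1 blocks, and largest block 3, the block sizes (in nonincreasing order) are [3].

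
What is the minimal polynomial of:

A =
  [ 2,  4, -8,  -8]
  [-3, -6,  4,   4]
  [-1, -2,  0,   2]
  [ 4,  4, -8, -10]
x^3 + 10*x^2 + 32*x + 32

The characteristic polynomial is χ_A(x) = (x + 2)*(x + 4)^3, so the eigenvalues are known. The minimal polynomial is
  m_A(x) = Π_λ (x − λ)^{k_λ}
where k_λ is the size of the *largest* Jordan block for λ (equivalently, the smallest k with (A − λI)^k v = 0 for every generalised eigenvector v of λ).

  λ = -4: largest Jordan block has size 2, contributing (x + 4)^2
  λ = -2: largest Jordan block has size 1, contributing (x + 2)

So m_A(x) = (x + 2)*(x + 4)^2 = x^3 + 10*x^2 + 32*x + 32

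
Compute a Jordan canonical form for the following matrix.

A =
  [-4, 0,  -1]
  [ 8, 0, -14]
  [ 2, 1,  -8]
J_3(-4)

The characteristic polynomial is
  det(x·I − A) = x^3 + 12*x^2 + 48*x + 64 = (x + 4)^3

Eigenvalues and multiplicities (the geometric multiplicity of λ is n − rank(A − λI), which equals the number of Jordan blocks for λ):
  λ = -4: algebraic multiplicity = 3, geometric multiplicity = 1

Determining the block sizes for each eigenvalue:
  λ = -4: one block (gm = 1), so the single block has size am = 3 → block sizes [3]

Assembling the blocks gives a Jordan form
J =
  [-4,  1,  0]
  [ 0, -4,  1]
  [ 0,  0, -4]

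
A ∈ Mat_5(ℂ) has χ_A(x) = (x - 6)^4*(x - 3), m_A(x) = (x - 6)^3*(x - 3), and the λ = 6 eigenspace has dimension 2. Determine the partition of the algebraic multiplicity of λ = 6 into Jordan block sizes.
Block sizes for λ = 6: [3, 1]

Step 1 — from the characteristic polynomial, algebraic multiplicity of λ = 6 is 4. From dim ker(A − (6)·I) = 2, there are exactly 2 Jordan blocks for λ = 6.
Step 2 — from the minimal polynomial, the factor (x − 6)^3 tells us the largest block for λ = 6 has size 3.
Step 3 — with total size 4, 2 blocks, and largest block 3, the block sizes (in nonincreasing order) are [3, 1].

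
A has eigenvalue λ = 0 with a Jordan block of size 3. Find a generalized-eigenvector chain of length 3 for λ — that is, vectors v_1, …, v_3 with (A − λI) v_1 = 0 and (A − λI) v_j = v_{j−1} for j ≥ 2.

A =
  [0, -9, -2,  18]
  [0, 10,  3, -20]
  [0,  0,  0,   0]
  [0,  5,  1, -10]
A Jordan chain for λ = 0 of length 3:
v_1 = (-9, 10, 0, 5)ᵀ
v_2 = (-2, 3, 0, 1)ᵀ
v_3 = (0, 0, 1, 0)ᵀ

Let N = A − (0)·I. We want v_3 with N^3 v_3 = 0 but N^2 v_3 ≠ 0; then v_{j-1} := N · v_j for j = 3, …, 2.

Pick v_3 = (0, 0, 1, 0)ᵀ.
Then v_2 = N · v_3 = (-2, 3, 0, 1)ᵀ.
Then v_1 = N · v_2 = (-9, 10, 0, 5)ᵀ.

Sanity check: (A − (0)·I) v_1 = (0, 0, 0, 0)ᵀ = 0. ✓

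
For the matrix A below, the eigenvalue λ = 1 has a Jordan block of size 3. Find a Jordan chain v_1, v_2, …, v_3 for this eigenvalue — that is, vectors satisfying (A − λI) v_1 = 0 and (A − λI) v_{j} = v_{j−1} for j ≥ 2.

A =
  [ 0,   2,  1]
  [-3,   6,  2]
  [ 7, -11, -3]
A Jordan chain for λ = 1 of length 3:
v_1 = (2, 2, -2)ᵀ
v_2 = (-1, -3, 7)ᵀ
v_3 = (1, 0, 0)ᵀ

Let N = A − (1)·I. We want v_3 with N^3 v_3 = 0 but N^2 v_3 ≠ 0; then v_{j-1} := N · v_j for j = 3, …, 2.

Pick v_3 = (1, 0, 0)ᵀ.
Then v_2 = N · v_3 = (-1, -3, 7)ᵀ.
Then v_1 = N · v_2 = (2, 2, -2)ᵀ.

Sanity check: (A − (1)·I) v_1 = (0, 0, 0)ᵀ = 0. ✓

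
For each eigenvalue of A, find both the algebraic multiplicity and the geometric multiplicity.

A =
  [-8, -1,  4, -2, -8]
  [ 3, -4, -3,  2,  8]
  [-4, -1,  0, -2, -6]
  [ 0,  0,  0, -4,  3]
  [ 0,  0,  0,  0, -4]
λ = -4: alg = 5, geom = 2

Step 1 — factor the characteristic polynomial to read off the algebraic multiplicities:
  χ_A(x) = (x + 4)^5

Step 2 — compute geometric multiplicities via the rank-nullity identity g(λ) = n − rank(A − λI):
  rank(A − (-4)·I) = 3, so dim ker(A − (-4)·I) = n − 3 = 2

Summary:
  λ = -4: algebraic multiplicity = 5, geometric multiplicity = 2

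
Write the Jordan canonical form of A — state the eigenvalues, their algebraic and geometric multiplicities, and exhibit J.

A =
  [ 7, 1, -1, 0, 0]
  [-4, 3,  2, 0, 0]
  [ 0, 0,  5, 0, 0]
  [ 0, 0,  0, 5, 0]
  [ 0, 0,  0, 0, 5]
J_2(5) ⊕ J_1(5) ⊕ J_1(5) ⊕ J_1(5)

The characteristic polynomial is
  det(x·I − A) = x^5 - 25*x^4 + 250*x^3 - 1250*x^2 + 3125*x - 3125 = (x - 5)^5

Eigenvalues and multiplicities (the geometric multiplicity of λ is n − rank(A − λI), which equals the number of Jordan blocks for λ):
  λ = 5: algebraic multiplicity = 5, geometric multiplicity = 4

Determining the block sizes for each eigenvalue:
  λ = 5: 4 blocks summing to 5 forces exactly one block of size 2 and the rest size 1 → block sizes [2, 1, 1, 1]

Assembling the blocks gives a Jordan form
J =
  [5, 1, 0, 0, 0]
  [0, 5, 0, 0, 0]
  [0, 0, 5, 0, 0]
  [0, 0, 0, 5, 0]
  [0, 0, 0, 0, 5]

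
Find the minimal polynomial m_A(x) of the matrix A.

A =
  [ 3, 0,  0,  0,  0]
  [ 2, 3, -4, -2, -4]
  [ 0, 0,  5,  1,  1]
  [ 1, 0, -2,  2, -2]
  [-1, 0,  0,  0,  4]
x^2 - 7*x + 12

The characteristic polynomial is χ_A(x) = (x - 4)^2*(x - 3)^3, so the eigenvalues are known. The minimal polynomial is
  m_A(x) = Π_λ (x − λ)^{k_λ}
where k_λ is the size of the *largest* Jordan block for λ (equivalently, the smallest k with (A − λI)^k v = 0 for every generalised eigenvector v of λ).

  λ = 3: largest Jordan block has size 1, contributing (x − 3)
  λ = 4: largest Jordan block has size 1, contributing (x − 4)

So m_A(x) = (x - 4)*(x - 3) = x^2 - 7*x + 12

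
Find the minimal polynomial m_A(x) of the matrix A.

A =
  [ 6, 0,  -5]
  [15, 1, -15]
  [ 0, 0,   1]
x^2 - 7*x + 6

The characteristic polynomial is χ_A(x) = (x - 6)*(x - 1)^2, so the eigenvalues are known. The minimal polynomial is
  m_A(x) = Π_λ (x − λ)^{k_λ}
where k_λ is the size of the *largest* Jordan block for λ (equivalently, the smallest k with (A − λI)^k v = 0 for every generalised eigenvector v of λ).

  λ = 1: largest Jordan block has size 1, contributing (x − 1)
  λ = 6: largest Jordan block has size 1, contributing (x − 6)

So m_A(x) = (x - 6)*(x - 1) = x^2 - 7*x + 6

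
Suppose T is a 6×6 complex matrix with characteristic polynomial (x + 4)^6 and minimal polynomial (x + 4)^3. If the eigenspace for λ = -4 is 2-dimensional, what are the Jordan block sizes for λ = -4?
Block sizes for λ = -4: [3, 3]

Step 1 — from the characteristic polynomial, algebraic multiplicity of λ = -4 is 6. From dim ker(T − (-4)·I) = 2, there are exactly 2 Jordan blocks for λ = -4.
Step 2 — from the minimal polynomial, the factor (x + 4)^3 tells us the largest block for λ = -4 has size 3.
Step 3 — with total size 6, 2 blocks, and largest block 3, the block sizes (in nonincreasing order) are [3, 3].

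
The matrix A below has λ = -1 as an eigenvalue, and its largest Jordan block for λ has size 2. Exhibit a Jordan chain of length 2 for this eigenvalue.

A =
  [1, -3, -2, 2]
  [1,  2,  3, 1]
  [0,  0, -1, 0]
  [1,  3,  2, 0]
A Jordan chain for λ = -1 of length 2:
v_1 = (-1, 0, 0, 1)ᵀ
v_2 = (0, 1, -1, 0)ᵀ

Let N = A − (-1)·I. We want v_2 with N^2 v_2 = 0 but N^1 v_2 ≠ 0; then v_{j-1} := N · v_j for j = 2, …, 2.

Pick v_2 = (0, 1, -1, 0)ᵀ.
Then v_1 = N · v_2 = (-1, 0, 0, 1)ᵀ.

Sanity check: (A − (-1)·I) v_1 = (0, 0, 0, 0)ᵀ = 0. ✓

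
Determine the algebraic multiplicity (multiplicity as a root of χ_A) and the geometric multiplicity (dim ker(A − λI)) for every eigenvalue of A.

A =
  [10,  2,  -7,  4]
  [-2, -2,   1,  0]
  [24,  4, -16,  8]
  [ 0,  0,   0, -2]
λ = -4: alg = 1, geom = 1; λ = -2: alg = 3, geom = 2

Step 1 — factor the characteristic polynomial to read off the algebraic multiplicities:
  χ_A(x) = (x + 2)^3*(x + 4)

Step 2 — compute geometric multiplicities via the rank-nullity identity g(λ) = n − rank(A − λI):
  rank(A − (-4)·I) = 3, so dim ker(A − (-4)·I) = n − 3 = 1
  rank(A − (-2)·I) = 2, so dim ker(A − (-2)·I) = n − 2 = 2

Summary:
  λ = -4: algebraic multiplicity = 1, geometric multiplicity = 1
  λ = -2: algebraic multiplicity = 3, geometric multiplicity = 2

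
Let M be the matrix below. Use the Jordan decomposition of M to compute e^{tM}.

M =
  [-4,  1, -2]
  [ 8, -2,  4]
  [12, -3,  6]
e^{tM} =
  [1 - 4*t, t, -2*t]
  [8*t, 1 - 2*t, 4*t]
  [12*t, -3*t, 6*t + 1]

Strategy: write M = P · J · P⁻¹ where J is a Jordan canonical form, so e^{tM} = P · e^{tJ} · P⁻¹, and e^{tJ} can be computed block-by-block.

M has Jordan form
J =
  [0, 1, 0]
  [0, 0, 0]
  [0, 0, 0]
(up to reordering of blocks).

Per-block formulas:
  For a 1×1 block at λ = 0: exp(t · [0]) = [e^(0t)].
  For a 2×2 Jordan block J_2(0): exp(t · J_2(0)) = e^(0t)·(I + t·N), where N is the 2×2 nilpotent shift.

After assembling e^{tJ} and conjugating by P, we get:

e^{tM} =
  [1 - 4*t, t, -2*t]
  [8*t, 1 - 2*t, 4*t]
  [12*t, -3*t, 6*t + 1]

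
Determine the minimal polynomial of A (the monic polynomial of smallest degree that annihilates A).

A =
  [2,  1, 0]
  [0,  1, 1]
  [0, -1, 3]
x^3 - 6*x^2 + 12*x - 8

The characteristic polynomial is χ_A(x) = (x - 2)^3, so the eigenvalues are known. The minimal polynomial is
  m_A(x) = Π_λ (x − λ)^{k_λ}
where k_λ is the size of the *largest* Jordan block for λ (equivalently, the smallest k with (A − λI)^k v = 0 for every generalised eigenvector v of λ).

  λ = 2: largest Jordan block has size 3, contributing (x − 2)^3

So m_A(x) = (x - 2)^3 = x^3 - 6*x^2 + 12*x - 8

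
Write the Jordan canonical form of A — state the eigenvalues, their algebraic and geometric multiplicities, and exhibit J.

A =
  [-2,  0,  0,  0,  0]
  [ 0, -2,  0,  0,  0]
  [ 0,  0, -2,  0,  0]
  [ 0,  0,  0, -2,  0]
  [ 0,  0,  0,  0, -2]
J_1(-2) ⊕ J_1(-2) ⊕ J_1(-2) ⊕ J_1(-2) ⊕ J_1(-2)

The characteristic polynomial is
  det(x·I − A) = x^5 + 10*x^4 + 40*x^3 + 80*x^2 + 80*x + 32 = (x + 2)^5

Eigenvalues and multiplicities (the geometric multiplicity of λ is n − rank(A − λI), which equals the number of Jordan blocks for λ):
  λ = -2: algebraic multiplicity = 5, geometric multiplicity = 5

Determining the block sizes for each eigenvalue:
  λ = -2: gm = am = 5, so every block has size 1 → block sizes [1, 1, 1, 1, 1]

Assembling the blocks gives a Jordan form
J =
  [-2,  0,  0,  0,  0]
  [ 0, -2,  0,  0,  0]
  [ 0,  0, -2,  0,  0]
  [ 0,  0,  0, -2,  0]
  [ 0,  0,  0,  0, -2]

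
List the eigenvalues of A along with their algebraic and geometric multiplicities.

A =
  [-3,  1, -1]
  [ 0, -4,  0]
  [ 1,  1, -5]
λ = -4: alg = 3, geom = 2

Step 1 — factor the characteristic polynomial to read off the algebraic multiplicities:
  χ_A(x) = (x + 4)^3

Step 2 — compute geometric multiplicities via the rank-nullity identity g(λ) = n − rank(A − λI):
  rank(A − (-4)·I) = 1, so dim ker(A − (-4)·I) = n − 1 = 2

Summary:
  λ = -4: algebraic multiplicity = 3, geometric multiplicity = 2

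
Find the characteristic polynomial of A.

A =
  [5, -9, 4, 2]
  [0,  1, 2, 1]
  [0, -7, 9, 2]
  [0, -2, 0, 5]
x^4 - 20*x^3 + 150*x^2 - 500*x + 625

Expanding det(x·I − A) (e.g. by cofactor expansion or by noting that A is similar to its Jordan form J, which has the same characteristic polynomial as A) gives
  χ_A(x) = x^4 - 20*x^3 + 150*x^2 - 500*x + 625
which factors as (x - 5)^4. The eigenvalues (with algebraic multiplicities) are λ = 5 with multiplicity 4.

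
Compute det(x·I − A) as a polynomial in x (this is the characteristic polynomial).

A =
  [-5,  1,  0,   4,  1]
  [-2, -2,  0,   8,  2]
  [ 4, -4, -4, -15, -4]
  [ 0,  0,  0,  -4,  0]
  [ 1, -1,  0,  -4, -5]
x^5 + 20*x^4 + 160*x^3 + 640*x^2 + 1280*x + 1024

Expanding det(x·I − A) (e.g. by cofactor expansion or by noting that A is similar to its Jordan form J, which has the same characteristic polynomial as A) gives
  χ_A(x) = x^5 + 20*x^4 + 160*x^3 + 640*x^2 + 1280*x + 1024
which factors as (x + 4)^5. The eigenvalues (with algebraic multiplicities) are λ = -4 with multiplicity 5.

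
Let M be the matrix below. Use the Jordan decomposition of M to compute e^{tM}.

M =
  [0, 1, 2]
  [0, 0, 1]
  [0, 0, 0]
e^{tM} =
  [1, t, t^2/2 + 2*t]
  [0, 1, t]
  [0, 0, 1]

Strategy: write M = P · J · P⁻¹ where J is a Jordan canonical form, so e^{tM} = P · e^{tJ} · P⁻¹, and e^{tJ} can be computed block-by-block.

M has Jordan form
J =
  [0, 1, 0]
  [0, 0, 1]
  [0, 0, 0]
(up to reordering of blocks).

Per-block formulas:
  For a 3×3 Jordan block J_3(0): exp(t · J_3(0)) = e^(0t)·(I + t·N + (t^2/2)·N^2), where N is the 3×3 nilpotent shift.

After assembling e^{tJ} and conjugating by P, we get:

e^{tM} =
  [1, t, t^2/2 + 2*t]
  [0, 1, t]
  [0, 0, 1]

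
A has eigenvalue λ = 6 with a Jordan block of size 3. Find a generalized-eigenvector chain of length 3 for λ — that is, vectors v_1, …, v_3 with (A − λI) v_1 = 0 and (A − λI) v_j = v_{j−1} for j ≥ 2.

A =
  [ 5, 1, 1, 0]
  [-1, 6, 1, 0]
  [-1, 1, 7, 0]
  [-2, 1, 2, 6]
A Jordan chain for λ = 6 of length 3:
v_1 = (-1, 0, -1, -1)ᵀ
v_2 = (-1, -1, -1, -2)ᵀ
v_3 = (1, 0, 0, 0)ᵀ

Let N = A − (6)·I. We want v_3 with N^3 v_3 = 0 but N^2 v_3 ≠ 0; then v_{j-1} := N · v_j for j = 3, …, 2.

Pick v_3 = (1, 0, 0, 0)ᵀ.
Then v_2 = N · v_3 = (-1, -1, -1, -2)ᵀ.
Then v_1 = N · v_2 = (-1, 0, -1, -1)ᵀ.

Sanity check: (A − (6)·I) v_1 = (0, 0, 0, 0)ᵀ = 0. ✓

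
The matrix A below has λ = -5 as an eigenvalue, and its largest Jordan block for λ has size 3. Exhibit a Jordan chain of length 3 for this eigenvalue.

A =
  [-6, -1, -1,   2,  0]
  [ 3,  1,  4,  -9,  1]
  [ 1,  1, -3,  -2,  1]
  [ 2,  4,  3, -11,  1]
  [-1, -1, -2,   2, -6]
A Jordan chain for λ = -5 of length 3:
v_1 = (1, 0, -1, 0, 1)ᵀ
v_2 = (-1, 3, 1, 2, -1)ᵀ
v_3 = (1, 0, 0, 0, 0)ᵀ

Let N = A − (-5)·I. We want v_3 with N^3 v_3 = 0 but N^2 v_3 ≠ 0; then v_{j-1} := N · v_j for j = 3, …, 2.

Pick v_3 = (1, 0, 0, 0, 0)ᵀ.
Then v_2 = N · v_3 = (-1, 3, 1, 2, -1)ᵀ.
Then v_1 = N · v_2 = (1, 0, -1, 0, 1)ᵀ.

Sanity check: (A − (-5)·I) v_1 = (0, 0, 0, 0, 0)ᵀ = 0. ✓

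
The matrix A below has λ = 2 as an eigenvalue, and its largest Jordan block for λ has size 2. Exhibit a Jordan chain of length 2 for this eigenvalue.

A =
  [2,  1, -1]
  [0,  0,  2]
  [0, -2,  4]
A Jordan chain for λ = 2 of length 2:
v_1 = (1, -2, -2)ᵀ
v_2 = (0, 1, 0)ᵀ

Let N = A − (2)·I. We want v_2 with N^2 v_2 = 0 but N^1 v_2 ≠ 0; then v_{j-1} := N · v_j for j = 2, …, 2.

Pick v_2 = (0, 1, 0)ᵀ.
Then v_1 = N · v_2 = (1, -2, -2)ᵀ.

Sanity check: (A − (2)·I) v_1 = (0, 0, 0)ᵀ = 0. ✓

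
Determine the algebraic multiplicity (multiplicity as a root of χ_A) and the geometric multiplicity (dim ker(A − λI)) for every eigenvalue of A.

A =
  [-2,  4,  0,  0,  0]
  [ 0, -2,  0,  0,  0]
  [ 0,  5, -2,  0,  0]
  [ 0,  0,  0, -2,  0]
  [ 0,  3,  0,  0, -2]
λ = -2: alg = 5, geom = 4

Step 1 — factor the characteristic polynomial to read off the algebraic multiplicities:
  χ_A(x) = (x + 2)^5

Step 2 — compute geometric multiplicities via the rank-nullity identity g(λ) = n − rank(A − λI):
  rank(A − (-2)·I) = 1, so dim ker(A − (-2)·I) = n − 1 = 4

Summary:
  λ = -2: algebraic multiplicity = 5, geometric multiplicity = 4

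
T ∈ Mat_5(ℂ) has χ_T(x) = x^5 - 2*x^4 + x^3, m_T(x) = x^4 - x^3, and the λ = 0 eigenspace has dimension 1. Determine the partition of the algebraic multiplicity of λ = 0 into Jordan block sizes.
Block sizes for λ = 0: [3]

Step 1 — from the characteristic polynomial, algebraic multiplicity of λ = 0 is 3. From dim ker(T − (0)·I) = 1, there are exactly 1 Jordan blocks for λ = 0.
Step 2 — from the minimal polynomial, the factor (x − 0)^3 tells us the largest block for λ = 0 has size 3.
Step 3 — with total size 3, 1 blocks, and largest block 3, the block sizes (in nonincreasing order) are [3].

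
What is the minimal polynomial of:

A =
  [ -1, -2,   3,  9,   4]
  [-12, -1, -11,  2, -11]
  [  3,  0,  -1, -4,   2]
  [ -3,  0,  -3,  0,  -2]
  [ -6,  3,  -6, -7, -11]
x^5 + 14*x^4 + 73*x^3 + 172*x^2 + 176*x + 64

The characteristic polynomial is χ_A(x) = (x + 1)^2*(x + 4)^3, so the eigenvalues are known. The minimal polynomial is
  m_A(x) = Π_λ (x − λ)^{k_λ}
where k_λ is the size of the *largest* Jordan block for λ (equivalently, the smallest k with (A − λI)^k v = 0 for every generalised eigenvector v of λ).

  λ = -4: largest Jordan block has size 3, contributing (x + 4)^3
  λ = -1: largest Jordan block has size 2, contributing (x + 1)^2

So m_A(x) = (x + 1)^2*(x + 4)^3 = x^5 + 14*x^4 + 73*x^3 + 172*x^2 + 176*x + 64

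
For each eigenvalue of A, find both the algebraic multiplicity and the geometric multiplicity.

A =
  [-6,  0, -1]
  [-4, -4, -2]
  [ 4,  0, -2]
λ = -4: alg = 3, geom = 2

Step 1 — factor the characteristic polynomial to read off the algebraic multiplicities:
  χ_A(x) = (x + 4)^3

Step 2 — compute geometric multiplicities via the rank-nullity identity g(λ) = n − rank(A − λI):
  rank(A − (-4)·I) = 1, so dim ker(A − (-4)·I) = n − 1 = 2

Summary:
  λ = -4: algebraic multiplicity = 3, geometric multiplicity = 2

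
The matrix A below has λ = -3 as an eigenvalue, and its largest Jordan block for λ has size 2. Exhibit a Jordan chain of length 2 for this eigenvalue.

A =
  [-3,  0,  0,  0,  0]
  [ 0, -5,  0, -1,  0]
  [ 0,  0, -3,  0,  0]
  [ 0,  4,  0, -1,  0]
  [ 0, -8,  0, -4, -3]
A Jordan chain for λ = -3 of length 2:
v_1 = (0, -2, 0, 4, -8)ᵀ
v_2 = (0, 1, 0, 0, 0)ᵀ

Let N = A − (-3)·I. We want v_2 with N^2 v_2 = 0 but N^1 v_2 ≠ 0; then v_{j-1} := N · v_j for j = 2, …, 2.

Pick v_2 = (0, 1, 0, 0, 0)ᵀ.
Then v_1 = N · v_2 = (0, -2, 0, 4, -8)ᵀ.

Sanity check: (A − (-3)·I) v_1 = (0, 0, 0, 0, 0)ᵀ = 0. ✓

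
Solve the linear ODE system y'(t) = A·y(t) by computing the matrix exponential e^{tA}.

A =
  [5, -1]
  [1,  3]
e^{tA} =
  [t*exp(4*t) + exp(4*t), -t*exp(4*t)]
  [t*exp(4*t), -t*exp(4*t) + exp(4*t)]

Strategy: write A = P · J · P⁻¹ where J is a Jordan canonical form, so e^{tA} = P · e^{tJ} · P⁻¹, and e^{tJ} can be computed block-by-block.

A has Jordan form
J =
  [4, 1]
  [0, 4]
(up to reordering of blocks).

Per-block formulas:
  For a 2×2 Jordan block J_2(4): exp(t · J_2(4)) = e^(4t)·(I + t·N), where N is the 2×2 nilpotent shift.

After assembling e^{tJ} and conjugating by P, we get:

e^{tA} =
  [t*exp(4*t) + exp(4*t), -t*exp(4*t)]
  [t*exp(4*t), -t*exp(4*t) + exp(4*t)]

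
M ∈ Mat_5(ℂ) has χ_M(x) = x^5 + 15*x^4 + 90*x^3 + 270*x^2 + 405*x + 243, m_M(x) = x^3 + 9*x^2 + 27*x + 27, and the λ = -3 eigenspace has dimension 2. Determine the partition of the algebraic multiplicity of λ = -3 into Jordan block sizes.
Block sizes for λ = -3: [3, 2]

Step 1 — from the characteristic polynomial, algebraic multiplicity of λ = -3 is 5. From dim ker(M − (-3)·I) = 2, there are exactly 2 Jordan blocks for λ = -3.
Step 2 — from the minimal polynomial, the factor (x + 3)^3 tells us the largest block for λ = -3 has size 3.
Step 3 — with total size 5, 2 blocks, and largest block 3, the block sizes (in nonincreasing order) are [3, 2].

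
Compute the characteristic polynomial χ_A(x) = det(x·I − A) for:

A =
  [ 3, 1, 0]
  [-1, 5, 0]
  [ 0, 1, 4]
x^3 - 12*x^2 + 48*x - 64

Expanding det(x·I − A) (e.g. by cofactor expansion or by noting that A is similar to its Jordan form J, which has the same characteristic polynomial as A) gives
  χ_A(x) = x^3 - 12*x^2 + 48*x - 64
which factors as (x - 4)^3. The eigenvalues (with algebraic multiplicities) are λ = 4 with multiplicity 3.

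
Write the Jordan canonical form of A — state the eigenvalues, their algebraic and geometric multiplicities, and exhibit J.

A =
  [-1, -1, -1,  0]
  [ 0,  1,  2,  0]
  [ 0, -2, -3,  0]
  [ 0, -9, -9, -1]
J_2(-1) ⊕ J_1(-1) ⊕ J_1(-1)

The characteristic polynomial is
  det(x·I − A) = x^4 + 4*x^3 + 6*x^2 + 4*x + 1 = (x + 1)^4

Eigenvalues and multiplicities (the geometric multiplicity of λ is n − rank(A − λI), which equals the number of Jordan blocks for λ):
  λ = -1: algebraic multiplicity = 4, geometric multiplicity = 3

Determining the block sizes for each eigenvalue:
  λ = -1: 3 blocks summing to 4 forces exactly one block of size 2 and the rest size 1 → block sizes [2, 1, 1]

Assembling the blocks gives a Jordan form
J =
  [-1,  1,  0,  0]
  [ 0, -1,  0,  0]
  [ 0,  0, -1,  0]
  [ 0,  0,  0, -1]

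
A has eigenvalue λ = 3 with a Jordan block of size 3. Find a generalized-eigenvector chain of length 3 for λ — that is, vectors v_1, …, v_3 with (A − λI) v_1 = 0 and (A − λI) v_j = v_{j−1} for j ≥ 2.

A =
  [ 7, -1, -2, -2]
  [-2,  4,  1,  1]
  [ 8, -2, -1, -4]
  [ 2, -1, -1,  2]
A Jordan chain for λ = 3 of length 3:
v_1 = (-2, 0, -4, 0)ᵀ
v_2 = (4, -2, 8, 2)ᵀ
v_3 = (1, 0, 0, 0)ᵀ

Let N = A − (3)·I. We want v_3 with N^3 v_3 = 0 but N^2 v_3 ≠ 0; then v_{j-1} := N · v_j for j = 3, …, 2.

Pick v_3 = (1, 0, 0, 0)ᵀ.
Then v_2 = N · v_3 = (4, -2, 8, 2)ᵀ.
Then v_1 = N · v_2 = (-2, 0, -4, 0)ᵀ.

Sanity check: (A − (3)·I) v_1 = (0, 0, 0, 0)ᵀ = 0. ✓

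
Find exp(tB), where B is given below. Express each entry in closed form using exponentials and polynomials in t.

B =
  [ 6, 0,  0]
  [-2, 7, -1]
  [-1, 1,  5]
e^{tB} =
  [exp(6*t), 0, 0]
  [-t^2*exp(6*t)/2 - 2*t*exp(6*t), t*exp(6*t) + exp(6*t), -t*exp(6*t)]
  [-t^2*exp(6*t)/2 - t*exp(6*t), t*exp(6*t), -t*exp(6*t) + exp(6*t)]

Strategy: write B = P · J · P⁻¹ where J is a Jordan canonical form, so e^{tB} = P · e^{tJ} · P⁻¹, and e^{tJ} can be computed block-by-block.

B has Jordan form
J =
  [6, 1, 0]
  [0, 6, 1]
  [0, 0, 6]
(up to reordering of blocks).

Per-block formulas:
  For a 3×3 Jordan block J_3(6): exp(t · J_3(6)) = e^(6t)·(I + t·N + (t^2/2)·N^2), where N is the 3×3 nilpotent shift.

After assembling e^{tJ} and conjugating by P, we get:

e^{tB} =
  [exp(6*t), 0, 0]
  [-t^2*exp(6*t)/2 - 2*t*exp(6*t), t*exp(6*t) + exp(6*t), -t*exp(6*t)]
  [-t^2*exp(6*t)/2 - t*exp(6*t), t*exp(6*t), -t*exp(6*t) + exp(6*t)]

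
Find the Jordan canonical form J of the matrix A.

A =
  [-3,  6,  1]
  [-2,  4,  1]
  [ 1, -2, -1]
J_3(0)

The characteristic polynomial is
  det(x·I − A) = x^3

Eigenvalues and multiplicities (the geometric multiplicity of λ is n − rank(A − λI), which equals the number of Jordan blocks for λ):
  λ = 0: algebraic multiplicity = 3, geometric multiplicity = 1

Determining the block sizes for each eigenvalue:
  λ = 0: one block (gm = 1), so the single block has size am = 3 → block sizes [3]

Assembling the blocks gives a Jordan form
J =
  [0, 1, 0]
  [0, 0, 1]
  [0, 0, 0]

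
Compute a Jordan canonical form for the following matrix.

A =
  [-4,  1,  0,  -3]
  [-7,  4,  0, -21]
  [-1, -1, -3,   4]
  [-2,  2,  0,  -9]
J_2(-3) ⊕ J_2(-3)

The characteristic polynomial is
  det(x·I − A) = x^4 + 12*x^3 + 54*x^2 + 108*x + 81 = (x + 3)^4

Eigenvalues and multiplicities (the geometric multiplicity of λ is n − rank(A − λI), which equals the number of Jordan blocks for λ):
  λ = -3: algebraic multiplicity = 4, geometric multiplicity = 2

Determining the block sizes for each eigenvalue:
  λ = -3: with am = 4 and gm = 2, the partition is not yet determined (e.g. several partitions of 4 into 2 parts exist). Let N = A − (-3)·I. Computing rank(N^1) = 2, rank(N^2) = 0; the number of blocks of size ≥ j is rank(N^{j−1}) − rank(N^j), giving [2, 2]. So we have 2 block(s) of size 2 → block sizes [2, 2]

Assembling the blocks gives a Jordan form
J =
  [-3,  1,  0,  0]
  [ 0, -3,  0,  0]
  [ 0,  0, -3,  1]
  [ 0,  0,  0, -3]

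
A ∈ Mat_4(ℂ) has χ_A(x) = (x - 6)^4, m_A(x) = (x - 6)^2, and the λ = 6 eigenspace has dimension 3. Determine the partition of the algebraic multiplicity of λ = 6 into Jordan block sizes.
Block sizes for λ = 6: [2, 1, 1]

Step 1 — from the characteristic polynomial, algebraic multiplicity of λ = 6 is 4. From dim ker(A − (6)·I) = 3, there are exactly 3 Jordan blocks for λ = 6.
Step 2 — from the minimal polynomial, the factor (x − 6)^2 tells us the largest block for λ = 6 has size 2.
Step 3 — with total size 4, 3 blocks, and largest block 2, the block sizes (in nonincreasing order) are [2, 1, 1].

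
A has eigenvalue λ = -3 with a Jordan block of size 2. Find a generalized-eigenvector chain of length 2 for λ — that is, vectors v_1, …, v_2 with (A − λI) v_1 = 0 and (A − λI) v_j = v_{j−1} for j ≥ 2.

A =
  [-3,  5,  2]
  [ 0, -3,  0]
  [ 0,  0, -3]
A Jordan chain for λ = -3 of length 2:
v_1 = (5, 0, 0)ᵀ
v_2 = (0, 1, 0)ᵀ

Let N = A − (-3)·I. We want v_2 with N^2 v_2 = 0 but N^1 v_2 ≠ 0; then v_{j-1} := N · v_j for j = 2, …, 2.

Pick v_2 = (0, 1, 0)ᵀ.
Then v_1 = N · v_2 = (5, 0, 0)ᵀ.

Sanity check: (A − (-3)·I) v_1 = (0, 0, 0)ᵀ = 0. ✓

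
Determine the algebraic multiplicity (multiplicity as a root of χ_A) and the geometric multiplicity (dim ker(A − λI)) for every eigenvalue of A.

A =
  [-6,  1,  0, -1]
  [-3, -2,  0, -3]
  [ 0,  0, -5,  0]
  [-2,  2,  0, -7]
λ = -5: alg = 4, geom = 3

Step 1 — factor the characteristic polynomial to read off the algebraic multiplicities:
  χ_A(x) = (x + 5)^4

Step 2 — compute geometric multiplicities via the rank-nullity identity g(λ) = n − rank(A − λI):
  rank(A − (-5)·I) = 1, so dim ker(A − (-5)·I) = n − 1 = 3

Summary:
  λ = -5: algebraic multiplicity = 4, geometric multiplicity = 3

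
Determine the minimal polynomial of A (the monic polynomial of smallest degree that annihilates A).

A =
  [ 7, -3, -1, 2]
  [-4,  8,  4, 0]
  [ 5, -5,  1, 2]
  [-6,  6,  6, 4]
x^3 - 16*x^2 + 84*x - 144

The characteristic polynomial is χ_A(x) = (x - 6)^2*(x - 4)^2, so the eigenvalues are known. The minimal polynomial is
  m_A(x) = Π_λ (x − λ)^{k_λ}
where k_λ is the size of the *largest* Jordan block for λ (equivalently, the smallest k with (A − λI)^k v = 0 for every generalised eigenvector v of λ).

  λ = 4: largest Jordan block has size 1, contributing (x − 4)
  λ = 6: largest Jordan block has size 2, contributing (x − 6)^2

So m_A(x) = (x - 6)^2*(x - 4) = x^3 - 16*x^2 + 84*x - 144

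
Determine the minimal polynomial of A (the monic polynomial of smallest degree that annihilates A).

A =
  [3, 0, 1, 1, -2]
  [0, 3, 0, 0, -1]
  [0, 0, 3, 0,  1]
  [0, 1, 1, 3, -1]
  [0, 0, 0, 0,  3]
x^3 - 9*x^2 + 27*x - 27

The characteristic polynomial is χ_A(x) = (x - 3)^5, so the eigenvalues are known. The minimal polynomial is
  m_A(x) = Π_λ (x − λ)^{k_λ}
where k_λ is the size of the *largest* Jordan block for λ (equivalently, the smallest k with (A − λI)^k v = 0 for every generalised eigenvector v of λ).

  λ = 3: largest Jordan block has size 3, contributing (x − 3)^3

So m_A(x) = (x - 3)^3 = x^3 - 9*x^2 + 27*x - 27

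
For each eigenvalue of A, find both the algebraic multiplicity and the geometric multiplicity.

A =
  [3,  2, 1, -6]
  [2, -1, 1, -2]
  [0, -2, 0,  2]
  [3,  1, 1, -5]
λ = -1: alg = 3, geom = 2; λ = 0: alg = 1, geom = 1

Step 1 — factor the characteristic polynomial to read off the algebraic multiplicities:
  χ_A(x) = x*(x + 1)^3

Step 2 — compute geometric multiplicities via the rank-nullity identity g(λ) = n − rank(A − λI):
  rank(A − (-1)·I) = 2, so dim ker(A − (-1)·I) = n − 2 = 2
  rank(A − (0)·I) = 3, so dim ker(A − (0)·I) = n − 3 = 1

Summary:
  λ = -1: algebraic multiplicity = 3, geometric multiplicity = 2
  λ = 0: algebraic multiplicity = 1, geometric multiplicity = 1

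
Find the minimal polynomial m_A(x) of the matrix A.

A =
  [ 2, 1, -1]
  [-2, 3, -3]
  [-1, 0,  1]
x^3 - 6*x^2 + 12*x - 8

The characteristic polynomial is χ_A(x) = (x - 2)^3, so the eigenvalues are known. The minimal polynomial is
  m_A(x) = Π_λ (x − λ)^{k_λ}
where k_λ is the size of the *largest* Jordan block for λ (equivalently, the smallest k with (A − λI)^k v = 0 for every generalised eigenvector v of λ).

  λ = 2: largest Jordan block has size 3, contributing (x − 2)^3

So m_A(x) = (x - 2)^3 = x^3 - 6*x^2 + 12*x - 8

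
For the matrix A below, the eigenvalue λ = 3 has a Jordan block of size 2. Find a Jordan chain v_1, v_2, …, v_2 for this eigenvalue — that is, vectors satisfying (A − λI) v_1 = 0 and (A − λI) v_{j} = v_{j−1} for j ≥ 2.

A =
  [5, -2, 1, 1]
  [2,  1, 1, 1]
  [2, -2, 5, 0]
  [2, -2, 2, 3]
A Jordan chain for λ = 3 of length 2:
v_1 = (1, 1, 0, 0)ᵀ
v_2 = (1, 0, -1, 0)ᵀ

Let N = A − (3)·I. We want v_2 with N^2 v_2 = 0 but N^1 v_2 ≠ 0; then v_{j-1} := N · v_j for j = 2, …, 2.

Pick v_2 = (1, 0, -1, 0)ᵀ.
Then v_1 = N · v_2 = (1, 1, 0, 0)ᵀ.

Sanity check: (A − (3)·I) v_1 = (0, 0, 0, 0)ᵀ = 0. ✓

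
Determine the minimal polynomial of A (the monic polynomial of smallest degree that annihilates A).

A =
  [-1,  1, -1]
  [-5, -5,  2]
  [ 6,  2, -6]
x^3 + 12*x^2 + 48*x + 64

The characteristic polynomial is χ_A(x) = (x + 4)^3, so the eigenvalues are known. The minimal polynomial is
  m_A(x) = Π_λ (x − λ)^{k_λ}
where k_λ is the size of the *largest* Jordan block for λ (equivalently, the smallest k with (A − λI)^k v = 0 for every generalised eigenvector v of λ).

  λ = -4: largest Jordan block has size 3, contributing (x + 4)^3

So m_A(x) = (x + 4)^3 = x^3 + 12*x^2 + 48*x + 64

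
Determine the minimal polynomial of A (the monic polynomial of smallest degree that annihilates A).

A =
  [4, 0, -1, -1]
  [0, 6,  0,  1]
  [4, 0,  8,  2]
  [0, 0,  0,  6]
x^2 - 12*x + 36

The characteristic polynomial is χ_A(x) = (x - 6)^4, so the eigenvalues are known. The minimal polynomial is
  m_A(x) = Π_λ (x − λ)^{k_λ}
where k_λ is the size of the *largest* Jordan block for λ (equivalently, the smallest k with (A − λI)^k v = 0 for every generalised eigenvector v of λ).

  λ = 6: largest Jordan block has size 2, contributing (x − 6)^2

So m_A(x) = (x - 6)^2 = x^2 - 12*x + 36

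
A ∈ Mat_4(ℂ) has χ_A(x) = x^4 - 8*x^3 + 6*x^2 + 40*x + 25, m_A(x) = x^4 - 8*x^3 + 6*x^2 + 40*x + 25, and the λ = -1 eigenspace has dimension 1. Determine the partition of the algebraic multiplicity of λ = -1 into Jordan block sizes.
Block sizes for λ = -1: [2]

Step 1 — from the characteristic polynomial, algebraic multiplicity of λ = -1 is 2. From dim ker(A − (-1)·I) = 1, there are exactly 1 Jordan blocks for λ = -1.
Step 2 — from the minimal polynomial, the factor (x + 1)^2 tells us the largest block for λ = -1 has size 2.
Step 3 — with total size 2, 1 blocks, and largest block 2, the block sizes (in nonincreasing order) are [2].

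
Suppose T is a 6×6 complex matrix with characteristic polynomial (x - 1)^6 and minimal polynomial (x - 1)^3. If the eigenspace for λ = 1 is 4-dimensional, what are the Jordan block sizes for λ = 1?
Block sizes for λ = 1: [3, 1, 1, 1]

Step 1 — from the characteristic polynomial, algebraic multiplicity of λ = 1 is 6. From dim ker(T − (1)·I) = 4, there are exactly 4 Jordan blocks for λ = 1.
Step 2 — from the minimal polynomial, the factor (x − 1)^3 tells us the largest block for λ = 1 has size 3.
Step 3 — with total size 6, 4 blocks, and largest block 3, the block sizes (in nonincreasing order) are [3, 1, 1, 1].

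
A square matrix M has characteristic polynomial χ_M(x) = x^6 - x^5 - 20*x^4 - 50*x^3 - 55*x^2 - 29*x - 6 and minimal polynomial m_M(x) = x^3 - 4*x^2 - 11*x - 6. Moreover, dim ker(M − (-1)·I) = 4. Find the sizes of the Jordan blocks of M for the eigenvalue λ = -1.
Block sizes for λ = -1: [2, 1, 1, 1]

Step 1 — from the characteristic polynomial, algebraic multiplicity of λ = -1 is 5. From dim ker(M − (-1)·I) = 4, there are exactly 4 Jordan blocks for λ = -1.
Step 2 — from the minimal polynomial, the factor (x + 1)^2 tells us the largest block for λ = -1 has size 2.
Step 3 — with total size 5, 4 blocks, and largest block 2, the block sizes (in nonincreasing order) are [2, 1, 1, 1].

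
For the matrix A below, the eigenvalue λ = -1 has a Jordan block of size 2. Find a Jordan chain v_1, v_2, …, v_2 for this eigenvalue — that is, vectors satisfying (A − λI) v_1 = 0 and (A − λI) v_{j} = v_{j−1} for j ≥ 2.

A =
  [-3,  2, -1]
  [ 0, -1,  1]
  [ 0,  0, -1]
A Jordan chain for λ = -1 of length 2:
v_1 = (-1, -1, 0)ᵀ
v_2 = (1, 0, -1)ᵀ

Let N = A − (-1)·I. We want v_2 with N^2 v_2 = 0 but N^1 v_2 ≠ 0; then v_{j-1} := N · v_j for j = 2, …, 2.

Pick v_2 = (1, 0, -1)ᵀ.
Then v_1 = N · v_2 = (-1, -1, 0)ᵀ.

Sanity check: (A − (-1)·I) v_1 = (0, 0, 0)ᵀ = 0. ✓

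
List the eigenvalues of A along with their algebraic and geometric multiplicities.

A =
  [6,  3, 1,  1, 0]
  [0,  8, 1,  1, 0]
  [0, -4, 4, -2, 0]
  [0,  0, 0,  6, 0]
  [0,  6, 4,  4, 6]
λ = 6: alg = 5, geom = 3

Step 1 — factor the characteristic polynomial to read off the algebraic multiplicities:
  χ_A(x) = (x - 6)^5

Step 2 — compute geometric multiplicities via the rank-nullity identity g(λ) = n − rank(A − λI):
  rank(A − (6)·I) = 2, so dim ker(A − (6)·I) = n − 2 = 3

Summary:
  λ = 6: algebraic multiplicity = 5, geometric multiplicity = 3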